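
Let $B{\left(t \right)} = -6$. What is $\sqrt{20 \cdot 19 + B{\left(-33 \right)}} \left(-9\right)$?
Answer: $- 9 \sqrt{374} \approx -174.05$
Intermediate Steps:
$\sqrt{20 \cdot 19 + B{\left(-33 \right)}} \left(-9\right) = \sqrt{20 \cdot 19 - 6} \left(-9\right) = \sqrt{380 - 6} \left(-9\right) = \sqrt{374} \left(-9\right) = - 9 \sqrt{374}$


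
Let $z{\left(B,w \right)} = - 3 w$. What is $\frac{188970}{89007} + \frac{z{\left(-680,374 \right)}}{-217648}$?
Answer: $\frac{6871468069}{3228699256} \approx 2.1282$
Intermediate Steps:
$\frac{188970}{89007} + \frac{z{\left(-680,374 \right)}}{-217648} = \frac{188970}{89007} + \frac{\left(-3\right) 374}{-217648} = 188970 \cdot \frac{1}{89007} - - \frac{561}{108824} = \frac{62990}{29669} + \frac{561}{108824} = \frac{6871468069}{3228699256}$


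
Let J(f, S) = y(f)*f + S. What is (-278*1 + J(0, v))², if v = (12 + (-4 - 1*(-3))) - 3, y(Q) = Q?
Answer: 72900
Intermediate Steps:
v = 8 (v = (12 + (-4 + 3)) - 3 = (12 - 1) - 3 = 11 - 3 = 8)
J(f, S) = S + f² (J(f, S) = f*f + S = f² + S = S + f²)
(-278*1 + J(0, v))² = (-278*1 + (8 + 0²))² = (-278 + (8 + 0))² = (-278 + 8)² = (-270)² = 72900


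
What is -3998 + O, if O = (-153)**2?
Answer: 19411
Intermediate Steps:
O = 23409
-3998 + O = -3998 + 23409 = 19411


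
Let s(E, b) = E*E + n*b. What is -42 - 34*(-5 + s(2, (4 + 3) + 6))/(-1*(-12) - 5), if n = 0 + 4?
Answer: -2028/7 ≈ -289.71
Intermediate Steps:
n = 4
s(E, b) = E² + 4*b (s(E, b) = E*E + 4*b = E² + 4*b)
-42 - 34*(-5 + s(2, (4 + 3) + 6))/(-1*(-12) - 5) = -42 - 34*(-5 + (2² + 4*((4 + 3) + 6)))/(-1*(-12) - 5) = -42 - 34*(-5 + (4 + 4*(7 + 6)))/(12 - 5) = -42 - 34*(-5 + (4 + 4*13))/7 = -42 - 34*(-5 + (4 + 52))/7 = -42 - 34*(-5 + 56)/7 = -42 - 1734/7 = -2028/7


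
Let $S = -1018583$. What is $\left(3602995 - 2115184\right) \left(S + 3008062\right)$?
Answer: $2959968740469$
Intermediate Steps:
$\left(3602995 - 2115184\right) \left(S + 3008062\right) = \left(3602995 - 2115184\right) \left(-1018583 + 3008062\right) = 1487811 \cdot 1989479 = 2959968740469$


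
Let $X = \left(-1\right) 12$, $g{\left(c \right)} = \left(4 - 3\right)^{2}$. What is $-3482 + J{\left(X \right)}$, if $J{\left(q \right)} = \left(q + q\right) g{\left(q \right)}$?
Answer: $-3506$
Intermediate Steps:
$g{\left(c \right)} = 1$ ($g{\left(c \right)} = 1^{2} = 1$)
$X = -12$
$J{\left(q \right)} = 2 q$ ($J{\left(q \right)} = \left(q + q\right) 1 = 2 q 1 = 2 q$)
$-3482 + J{\left(X \right)} = -3482 + 2 \left(-12\right) = -3482 - 24 = -3506$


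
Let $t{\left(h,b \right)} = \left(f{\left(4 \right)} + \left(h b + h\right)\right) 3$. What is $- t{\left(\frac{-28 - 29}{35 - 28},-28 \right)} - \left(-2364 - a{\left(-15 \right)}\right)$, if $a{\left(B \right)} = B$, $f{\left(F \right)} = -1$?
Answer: $\frac{11847}{7} \approx 1692.4$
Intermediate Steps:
$t{\left(h,b \right)} = -3 + 3 h + 3 b h$ ($t{\left(h,b \right)} = \left(-1 + \left(h b + h\right)\right) 3 = \left(-1 + \left(b h + h\right)\right) 3 = \left(-1 + \left(h + b h\right)\right) 3 = \left(-1 + h + b h\right) 3 = -3 + 3 h + 3 b h$)
$- t{\left(\frac{-28 - 29}{35 - 28},-28 \right)} - \left(-2364 - a{\left(-15 \right)}\right) = - (-3 + 3 \frac{-28 - 29}{35 - 28} + 3 \left(-28\right) \frac{-28 - 29}{35 - 28}) - \left(-2364 - -15\right) = - (-3 + 3 \left(- \frac{57}{7}\right) + 3 \left(-28\right) \left(- \frac{57}{7}\right)) - \left(-2364 + 15\right) = - (-3 + 3 \left(\left(-57\right) \frac{1}{7}\right) + 3 \left(-28\right) \left(\left(-57\right) \frac{1}{7}\right)) - -2349 = - (-3 + 3 \left(- \frac{57}{7}\right) + 3 \left(-28\right) \left(- \frac{57}{7}\right)) + 2349 = - (-3 - \frac{171}{7} + 684) + 2349 = \left(-1\right) \frac{4596}{7} + 2349 = - \frac{4596}{7} + 2349 = \frac{11847}{7}$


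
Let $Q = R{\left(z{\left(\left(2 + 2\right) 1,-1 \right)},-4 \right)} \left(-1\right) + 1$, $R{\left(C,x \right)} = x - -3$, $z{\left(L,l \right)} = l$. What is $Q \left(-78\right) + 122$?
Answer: $-34$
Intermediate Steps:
$R{\left(C,x \right)} = 3 + x$ ($R{\left(C,x \right)} = x + 3 = 3 + x$)
$Q = 2$ ($Q = \left(3 - 4\right) \left(-1\right) + 1 = \left(-1\right) \left(-1\right) + 1 = 1 + 1 = 2$)
$Q \left(-78\right) + 122 = 2 \left(-78\right) + 122 = -156 + 122 = -34$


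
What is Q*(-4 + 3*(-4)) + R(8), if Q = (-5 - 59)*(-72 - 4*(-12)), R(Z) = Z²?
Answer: -24512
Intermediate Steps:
Q = 1536 (Q = -64*(-72 + 48) = -64*(-24) = 1536)
Q*(-4 + 3*(-4)) + R(8) = 1536*(-4 + 3*(-4)) + 8² = 1536*(-4 - 12) + 64 = 1536*(-16) + 64 = -24576 + 64 = -24512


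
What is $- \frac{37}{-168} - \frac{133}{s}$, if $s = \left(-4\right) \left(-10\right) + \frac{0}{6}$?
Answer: $- \frac{326}{105} \approx -3.1048$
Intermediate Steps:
$s = 40$ ($s = 40 + 0 \cdot \frac{1}{6} = 40 + 0 = 40$)
$- \frac{37}{-168} - \frac{133}{s} = - \frac{37}{-168} - \frac{133}{40} = \left(-37\right) \left(- \frac{1}{168}\right) - \frac{133}{40} = \frac{37}{168} - \frac{133}{40} = - \frac{326}{105}$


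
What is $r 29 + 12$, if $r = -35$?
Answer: $-1003$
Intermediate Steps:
$r 29 + 12 = \left(-35\right) 29 + 12 = -1015 + 12 = -1003$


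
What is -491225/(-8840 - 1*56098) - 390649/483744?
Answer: 35376530273/5235561312 ≈ 6.7570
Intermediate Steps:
-491225/(-8840 - 1*56098) - 390649/483744 = -491225/(-8840 - 56098) - 390649*1/483744 = -491225/(-64938) - 390649/483744 = -491225*(-1/64938) - 390649/483744 = 491225/64938 - 390649/483744 = 35376530273/5235561312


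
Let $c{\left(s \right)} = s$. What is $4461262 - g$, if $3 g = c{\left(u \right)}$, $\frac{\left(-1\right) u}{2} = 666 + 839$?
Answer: $\frac{13386796}{3} \approx 4.4623 \cdot 10^{6}$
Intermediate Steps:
$u = -3010$ ($u = - 2 \left(666 + 839\right) = \left(-2\right) 1505 = -3010$)
$g = - \frac{3010}{3}$ ($g = \frac{1}{3} \left(-3010\right) = - \frac{3010}{3} \approx -1003.3$)
$4461262 - g = 4461262 - - \frac{3010}{3} = 4461262 + \frac{3010}{3} = \frac{13386796}{3}$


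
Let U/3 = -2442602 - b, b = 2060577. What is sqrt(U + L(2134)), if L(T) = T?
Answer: I*sqrt(13507403) ≈ 3675.2*I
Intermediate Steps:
U = -13509537 (U = 3*(-2442602 - 1*2060577) = 3*(-2442602 - 2060577) = 3*(-4503179) = -13509537)
sqrt(U + L(2134)) = sqrt(-13509537 + 2134) = sqrt(-13507403) = I*sqrt(13507403)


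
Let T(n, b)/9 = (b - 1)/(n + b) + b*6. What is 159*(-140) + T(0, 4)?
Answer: -88149/4 ≈ -22037.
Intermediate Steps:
T(n, b) = 54*b + 9*(-1 + b)/(b + n) (T(n, b) = 9*((b - 1)/(n + b) + b*6) = 9*((-1 + b)/(b + n) + 6*b) = 9*(6*b + (-1 + b)/(b + n)) = 54*b + 9*(-1 + b)/(b + n))
159*(-140) + T(0, 4) = 159*(-140) + 9*(-1 + 4 + 6*4² + 6*4*0)/(4 + 0) = -22260 + 9*(-1 + 4 + 6*16 + 0)/4 = -22260 + 9*(¼)*(-1 + 4 + 96 + 0) = -22260 + 9*(¼)*99 = -22260 + 891/4 = -88149/4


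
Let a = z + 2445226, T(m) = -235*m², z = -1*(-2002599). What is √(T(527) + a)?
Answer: 3*I*√6757610 ≈ 7798.6*I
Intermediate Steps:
z = 2002599
a = 4447825 (a = 2002599 + 2445226 = 4447825)
√(T(527) + a) = √(-235*527² + 4447825) = √(-235*277729 + 4447825) = √(-65266315 + 4447825) = √(-60818490) = 3*I*√6757610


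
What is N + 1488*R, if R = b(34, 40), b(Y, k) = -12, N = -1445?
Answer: -19301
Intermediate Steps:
R = -12
N + 1488*R = -1445 + 1488*(-12) = -1445 - 17856 = -19301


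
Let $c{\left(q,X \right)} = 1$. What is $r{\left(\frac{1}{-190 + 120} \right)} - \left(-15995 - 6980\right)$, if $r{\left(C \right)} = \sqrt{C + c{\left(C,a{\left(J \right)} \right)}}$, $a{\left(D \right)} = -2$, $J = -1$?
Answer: $22975 + \frac{\sqrt{4830}}{70} \approx 22976.0$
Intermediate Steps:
$r{\left(C \right)} = \sqrt{1 + C}$ ($r{\left(C \right)} = \sqrt{C + 1} = \sqrt{1 + C}$)
$r{\left(\frac{1}{-190 + 120} \right)} - \left(-15995 - 6980\right) = \sqrt{1 + \frac{1}{-190 + 120}} - \left(-15995 - 6980\right) = \sqrt{1 + \frac{1}{-70}} - \left(-15995 - 6980\right) = \sqrt{1 - \frac{1}{70}} - -22975 = \sqrt{\frac{69}{70}} + 22975 = \frac{\sqrt{4830}}{70} + 22975 = 22975 + \frac{\sqrt{4830}}{70}$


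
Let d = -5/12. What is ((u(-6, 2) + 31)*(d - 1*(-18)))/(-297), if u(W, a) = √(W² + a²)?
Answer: -6541/3564 - 211*√10/1782 ≈ -2.2097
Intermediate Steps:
d = -5/12 (d = -5*1/12 = -5/12 ≈ -0.41667)
((u(-6, 2) + 31)*(d - 1*(-18)))/(-297) = ((√((-6)² + 2²) + 31)*(-5/12 - 1*(-18)))/(-297) = ((√(36 + 4) + 31)*(-5/12 + 18))*(-1/297) = ((√40 + 31)*(211/12))*(-1/297) = ((2*√10 + 31)*(211/12))*(-1/297) = ((31 + 2*√10)*(211/12))*(-1/297) = (6541/12 + 211*√10/6)*(-1/297) = -6541/3564 - 211*√10/1782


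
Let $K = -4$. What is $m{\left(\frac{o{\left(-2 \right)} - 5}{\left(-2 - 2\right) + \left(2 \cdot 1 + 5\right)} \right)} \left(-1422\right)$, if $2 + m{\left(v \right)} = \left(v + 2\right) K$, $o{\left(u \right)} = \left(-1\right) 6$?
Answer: $-6636$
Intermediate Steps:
$o{\left(u \right)} = -6$
$m{\left(v \right)} = -10 - 4 v$ ($m{\left(v \right)} = -2 + \left(v + 2\right) \left(-4\right) = -2 + \left(2 + v\right) \left(-4\right) = -2 - \left(8 + 4 v\right) = -10 - 4 v$)
$m{\left(\frac{o{\left(-2 \right)} - 5}{\left(-2 - 2\right) + \left(2 \cdot 1 + 5\right)} \right)} \left(-1422\right) = \left(-10 - 4 \frac{-6 - 5}{\left(-2 - 2\right) + \left(2 \cdot 1 + 5\right)}\right) \left(-1422\right) = \left(-10 - 4 \left(- \frac{11}{-4 + \left(2 + 5\right)}\right)\right) \left(-1422\right) = \left(-10 - 4 \left(- \frac{11}{-4 + 7}\right)\right) \left(-1422\right) = \left(-10 - 4 \left(- \frac{11}{3}\right)\right) \left(-1422\right) = \left(-10 - 4 \left(\left(-11\right) \frac{1}{3}\right)\right) \left(-1422\right) = \left(-10 - - \frac{44}{3}\right) \left(-1422\right) = \left(-10 + \frac{44}{3}\right) \left(-1422\right) = \frac{14}{3} \left(-1422\right) = -6636$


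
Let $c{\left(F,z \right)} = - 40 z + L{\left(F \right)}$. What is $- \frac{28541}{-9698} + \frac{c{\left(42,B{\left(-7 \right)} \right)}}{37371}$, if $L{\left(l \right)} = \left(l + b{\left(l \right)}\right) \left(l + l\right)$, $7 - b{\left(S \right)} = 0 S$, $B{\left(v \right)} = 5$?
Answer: $\frac{1104583079}{362423958} \approx 3.0478$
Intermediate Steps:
$b{\left(S \right)} = 7$ ($b{\left(S \right)} = 7 - 0 S = 7 - 0 = 7 + 0 = 7$)
$L{\left(l \right)} = 2 l \left(7 + l\right)$ ($L{\left(l \right)} = \left(l + 7\right) \left(l + l\right) = \left(7 + l\right) 2 l = 2 l \left(7 + l\right)$)
$c{\left(F,z \right)} = - 40 z + 2 F \left(7 + F\right)$
$- \frac{28541}{-9698} + \frac{c{\left(42,B{\left(-7 \right)} \right)}}{37371} = - \frac{28541}{-9698} + \frac{\left(-40\right) 5 + 2 \cdot 42 \left(7 + 42\right)}{37371} = \left(-28541\right) \left(- \frac{1}{9698}\right) + \left(-200 + 2 \cdot 42 \cdot 49\right) \frac{1}{37371} = \frac{28541}{9698} + \left(-200 + 4116\right) \frac{1}{37371} = \frac{28541}{9698} + 3916 \cdot \frac{1}{37371} = \frac{28541}{9698} + \frac{3916}{37371} = \frac{1104583079}{362423958}$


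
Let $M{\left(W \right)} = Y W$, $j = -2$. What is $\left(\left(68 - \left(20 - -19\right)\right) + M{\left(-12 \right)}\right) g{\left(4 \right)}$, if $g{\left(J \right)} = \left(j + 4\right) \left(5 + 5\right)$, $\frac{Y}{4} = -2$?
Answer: $2500$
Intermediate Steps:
$Y = -8$ ($Y = 4 \left(-2\right) = -8$)
$M{\left(W \right)} = - 8 W$
$g{\left(J \right)} = 20$ ($g{\left(J \right)} = \left(-2 + 4\right) \left(5 + 5\right) = 2 \cdot 10 = 20$)
$\left(\left(68 - \left(20 - -19\right)\right) + M{\left(-12 \right)}\right) g{\left(4 \right)} = \left(\left(68 - \left(20 - -19\right)\right) - -96\right) 20 = \left(\left(68 - \left(20 + 19\right)\right) + 96\right) 20 = \left(\left(68 - 39\right) + 96\right) 20 = \left(29 + 96\right) 20 = 125 \cdot 20 = 2500$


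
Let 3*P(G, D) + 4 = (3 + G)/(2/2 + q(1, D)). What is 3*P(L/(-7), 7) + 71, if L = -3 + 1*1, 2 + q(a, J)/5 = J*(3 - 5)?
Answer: 37028/553 ≈ 66.958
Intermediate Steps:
q(a, J) = -10 - 10*J (q(a, J) = -10 + 5*(J*(3 - 5)) = -10 + 5*(J*(-2)) = -10 + 5*(-2*J) = -10 - 10*J)
L = -2 (L = -3 + 1 = -2)
P(G, D) = -4/3 + (3 + G)/(3*(-9 - 10*D)) (P(G, D) = -4/3 + ((3 + G)/(2/2 + (-10 - 10*D)))/3 = -4/3 + ((3 + G)/(2*(½) + (-10 - 10*D)))/3 = -4/3 + ((3 + G)/(1 + (-10 - 10*D)))/3 = -4/3 + ((3 + G)/(-9 - 10*D))/3 = -4/3 + (3 + G)/(3*(-9 - 10*D)))
3*P(L/(-7), 7) + 71 = 3*((-39 - (-2)/(-7) - 40*7)/(3*(9 + 10*7))) + 71 = 3*((-39 - (-2)*(-1)/7 - 280)/(3*(9 + 70))) + 71 = 3*((⅓)*(-39 - 1*2/7 - 280)/79) + 71 = 3*((⅓)*(1/79)*(-39 - 2/7 - 280)) + 71 = 3*((⅓)*(1/79)*(-2235/7)) + 71 = 3*(-745/553) + 71 = -2235/553 + 71 = 37028/553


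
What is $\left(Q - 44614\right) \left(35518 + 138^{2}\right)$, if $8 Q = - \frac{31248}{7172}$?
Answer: $- \frac{4364625998717}{1793} \approx -2.4343 \cdot 10^{9}$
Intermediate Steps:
$Q = - \frac{1953}{3586}$ ($Q = \frac{\left(-31248\right) \frac{1}{7172}}{8} = \frac{1}{8} \left(- \frac{7812}{1793}\right) = - \frac{1953}{3586} \approx -0.54462$)
$\left(Q - 44614\right) \left(35518 + 138^{2}\right) = \left(- \frac{1953}{3586} - 44614\right) \left(35518 + 138^{2}\right) = - \frac{159987757 \left(35518 + 19044\right)}{3586} = \left(- \frac{159987757}{3586}\right) 54562 = - \frac{4364625998717}{1793}$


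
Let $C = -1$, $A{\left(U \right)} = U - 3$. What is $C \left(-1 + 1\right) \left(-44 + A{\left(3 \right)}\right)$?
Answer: $0$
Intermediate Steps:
$A{\left(U \right)} = -3 + U$
$C \left(-1 + 1\right) \left(-44 + A{\left(3 \right)}\right) = - (-1 + 1) \left(-44 + \left(-3 + 3\right)\right) = \left(-1\right) 0 \left(-44 + 0\right) = 0 \left(-44\right) = 0$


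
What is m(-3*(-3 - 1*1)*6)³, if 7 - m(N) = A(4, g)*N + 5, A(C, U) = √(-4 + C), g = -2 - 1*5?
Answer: 8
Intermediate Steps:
g = -7 (g = -2 - 5 = -7)
m(N) = 2 (m(N) = 7 - (√(-4 + 4)*N + 5) = 7 - (√0*N + 5) = 7 - (0*N + 5) = 7 - (0 + 5) = 7 - 1*5 = 7 - 5 = 2)
m(-3*(-3 - 1*1)*6)³ = 2³ = 8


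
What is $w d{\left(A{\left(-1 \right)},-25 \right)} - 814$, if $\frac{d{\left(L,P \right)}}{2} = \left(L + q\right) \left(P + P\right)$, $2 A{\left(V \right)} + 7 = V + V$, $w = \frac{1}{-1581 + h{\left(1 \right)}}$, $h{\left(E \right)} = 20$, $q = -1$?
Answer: $- \frac{1271204}{1561} \approx -814.35$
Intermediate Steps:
$w = - \frac{1}{1561}$ ($w = \frac{1}{-1581 + 20} = \frac{1}{-1561} = - \frac{1}{1561} \approx -0.00064061$)
$A{\left(V \right)} = - \frac{7}{2} + V$ ($A{\left(V \right)} = - \frac{7}{2} + \frac{V + V}{2} = - \frac{7}{2} + \frac{2 V}{2} = - \frac{7}{2} + V$)
$d{\left(L,P \right)} = 4 P \left(-1 + L\right)$ ($d{\left(L,P \right)} = 2 \left(L - 1\right) \left(P + P\right) = 2 \left(-1 + L\right) 2 P = 2 \cdot 2 P \left(-1 + L\right) = 4 P \left(-1 + L\right)$)
$w d{\left(A{\left(-1 \right)},-25 \right)} - 814 = - \frac{4 \left(-25\right) \left(-1 - \frac{9}{2}\right)}{1561} - 814 = - \frac{4 \left(-25\right) \left(- \frac{11}{2}\right)}{1561} - 814 = \left(- \frac{1}{1561}\right) 550 - 814 = - \frac{550}{1561} - 814 = - \frac{1271204}{1561}$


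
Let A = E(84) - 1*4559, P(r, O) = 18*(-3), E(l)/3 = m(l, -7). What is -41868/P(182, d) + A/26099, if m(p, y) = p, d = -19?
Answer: 60693353/78297 ≈ 775.17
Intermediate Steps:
E(l) = 3*l
P(r, O) = -54
A = -4307 (A = 3*84 - 1*4559 = 252 - 4559 = -4307)
-41868/P(182, d) + A/26099 = -41868/(-54) - 4307/26099 = -41868*(-1/54) - 4307*1/26099 = 2326/3 - 4307/26099 = 60693353/78297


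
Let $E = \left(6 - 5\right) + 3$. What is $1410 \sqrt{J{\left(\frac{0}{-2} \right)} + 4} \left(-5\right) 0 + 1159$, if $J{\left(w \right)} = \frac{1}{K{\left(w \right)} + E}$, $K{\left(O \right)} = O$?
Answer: $1159$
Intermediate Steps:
$E = 4$ ($E = 1 + 3 = 4$)
$J{\left(w \right)} = \frac{1}{4 + w}$ ($J{\left(w \right)} = \frac{1}{w + 4} = \frac{1}{4 + w}$)
$1410 \sqrt{J{\left(\frac{0}{-2} \right)} + 4} \left(-5\right) 0 + 1159 = 1410 \sqrt{\frac{1}{4 + \frac{0}{-2}} + 4} \left(-5\right) 0 + 1159 = 1410 \sqrt{\frac{1}{4 + 0 \left(- \frac{1}{2}\right)} + 4} \left(-5\right) 0 + 1159 = 1410 \sqrt{\frac{1}{4 + 0} + 4} \left(-5\right) 0 + 1159 = 1410 \sqrt{\frac{1}{4} + 4} \left(-5\right) 0 + 1159 = 1410 \sqrt{\frac{17}{4}} \left(-5\right) 0 + 1159 = 1410 \frac{\sqrt{17}}{2} \left(-5\right) 0 + 1159 = 1410 - \frac{5 \sqrt{17}}{2} \cdot 0 + 1159 = 1410 \cdot 0 + 1159 = 0 + 1159 = 1159$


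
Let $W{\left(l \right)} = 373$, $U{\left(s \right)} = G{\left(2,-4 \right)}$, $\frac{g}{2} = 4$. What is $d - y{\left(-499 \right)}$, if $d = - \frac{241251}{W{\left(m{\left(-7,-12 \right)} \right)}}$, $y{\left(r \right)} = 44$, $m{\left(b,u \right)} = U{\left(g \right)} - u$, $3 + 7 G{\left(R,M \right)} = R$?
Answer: $- \frac{257663}{373} \approx -690.79$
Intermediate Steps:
$g = 8$ ($g = 2 \cdot 4 = 8$)
$G{\left(R,M \right)} = - \frac{3}{7} + \frac{R}{7}$
$U{\left(s \right)} = - \frac{1}{7}$ ($U{\left(s \right)} = - \frac{3}{7} + \frac{1}{7} \cdot 2 = - \frac{3}{7} + \frac{2}{7} = - \frac{1}{7}$)
$m{\left(b,u \right)} = - \frac{1}{7} - u$
$d = - \frac{241251}{373} \approx -646.79$
$d - y{\left(-499 \right)} = - \frac{241251}{373} - 44 = - \frac{257663}{373}$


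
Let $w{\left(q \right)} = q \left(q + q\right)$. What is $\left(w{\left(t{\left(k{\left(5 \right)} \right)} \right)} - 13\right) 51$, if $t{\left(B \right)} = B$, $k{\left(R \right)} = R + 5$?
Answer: $9537$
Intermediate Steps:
$k{\left(R \right)} = 5 + R$
$w{\left(q \right)} = 2 q^{2}$ ($w{\left(q \right)} = q 2 q = 2 q^{2}$)
$\left(w{\left(t{\left(k{\left(5 \right)} \right)} \right)} - 13\right) 51 = \left(2 \left(5 + 5\right)^{2} - 13\right) 51 = \left(2 \cdot 10^{2} - 13\right) 51 = \left(2 \cdot 100 - 13\right) 51 = \left(200 - 13\right) 51 = 187 \cdot 51 = 9537$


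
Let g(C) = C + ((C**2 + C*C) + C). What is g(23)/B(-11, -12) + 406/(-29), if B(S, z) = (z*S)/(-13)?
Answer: -1350/11 ≈ -122.73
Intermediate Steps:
g(C) = 2*C + 2*C**2 (g(C) = C + ((C**2 + C**2) + C) = C + (2*C**2 + C) = C + (C + 2*C**2) = 2*C + 2*C**2)
B(S, z) = -S*z/13 (B(S, z) = (S*z)*(-1/13) = -S*z/13)
g(23)/B(-11, -12) + 406/(-29) = (2*23*(1 + 23))/((-1/13*(-11)*(-12))) + 406/(-29) = (2*23*24)/(-132/13) + 406*(-1/29) = 1104*(-13/132) - 14 = -1196/11 - 14 = -1350/11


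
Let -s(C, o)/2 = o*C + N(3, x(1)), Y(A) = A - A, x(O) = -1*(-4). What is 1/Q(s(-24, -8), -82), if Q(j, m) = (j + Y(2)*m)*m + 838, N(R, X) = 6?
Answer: 1/33310 ≈ 3.0021e-5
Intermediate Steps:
x(O) = 4
Y(A) = 0
s(C, o) = -12 - 2*C*o (s(C, o) = -2*(o*C + 6) = -2*(C*o + 6) = -2*(6 + C*o) = -12 - 2*C*o)
Q(j, m) = 838 + j*m (Q(j, m) = (j + 0*m)*m + 838 = (j + 0)*m + 838 = j*m + 838 = 838 + j*m)
1/Q(s(-24, -8), -82) = 1/(838 + (-12 - 2*(-24)*(-8))*(-82)) = 1/(838 + (-12 - 384)*(-82)) = 1/(838 - 396*(-82)) = 1/(838 + 32472) = 1/33310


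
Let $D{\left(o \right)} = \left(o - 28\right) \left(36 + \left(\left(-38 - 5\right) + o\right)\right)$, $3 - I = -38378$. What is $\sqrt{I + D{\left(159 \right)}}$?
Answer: $3 \sqrt{6477} \approx 241.44$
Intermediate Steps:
$I = 38381$ ($I = 3 - -38378 = 3 + 38378 = 38381$)
$D{\left(o \right)} = \left(-28 + o\right) \left(-7 + o\right)$ ($D{\left(o \right)} = \left(-28 + o\right) \left(36 + \left(-43 + o\right)\right) = \left(-28 + o\right) \left(-7 + o\right)$)
$\sqrt{I + D{\left(159 \right)}} = \sqrt{38381 + \left(196 + 159^{2} - 5565\right)} = \sqrt{38381 + \left(196 + 25281 - 5565\right)} = \sqrt{38381 + 19912} = \sqrt{58293} = 3 \sqrt{6477}$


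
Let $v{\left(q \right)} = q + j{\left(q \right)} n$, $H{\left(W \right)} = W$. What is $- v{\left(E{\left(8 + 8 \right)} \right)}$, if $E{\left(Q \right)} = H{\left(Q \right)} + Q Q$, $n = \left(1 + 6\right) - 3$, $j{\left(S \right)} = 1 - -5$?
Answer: $-296$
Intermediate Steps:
$j{\left(S \right)} = 6$ ($j{\left(S \right)} = 1 + 5 = 6$)
$n = 4$ ($n = 7 - 3 = 4$)
$E{\left(Q \right)} = Q + Q^{2}$ ($E{\left(Q \right)} = Q + Q Q = Q + Q^{2}$)
$v{\left(q \right)} = 24 + q$ ($v{\left(q \right)} = q + 6 \cdot 4 = q + 24 = 24 + q$)
$- v{\left(E{\left(8 + 8 \right)} \right)} = - (24 + \left(8 + 8\right) \left(1 + \left(8 + 8\right)\right)) = - (24 + 16 \left(1 + 16\right)) = - (24 + 16 \cdot 17) = - (24 + 272) = \left(-1\right) 296 = -296$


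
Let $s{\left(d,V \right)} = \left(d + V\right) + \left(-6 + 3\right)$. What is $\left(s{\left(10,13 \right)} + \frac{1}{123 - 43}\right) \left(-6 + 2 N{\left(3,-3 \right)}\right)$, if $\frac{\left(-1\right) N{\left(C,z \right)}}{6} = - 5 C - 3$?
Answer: $\frac{33621}{8} \approx 4202.6$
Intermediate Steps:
$s{\left(d,V \right)} = -3 + V + d$ ($s{\left(d,V \right)} = \left(V + d\right) - 3 = -3 + V + d$)
$N{\left(C,z \right)} = 18 + 30 C$ ($N{\left(C,z \right)} = - 6 \left(- 5 C - 3\right) = - 6 \left(-3 - 5 C\right) = 18 + 30 C$)
$\left(s{\left(10,13 \right)} + \frac{1}{123 - 43}\right) \left(-6 + 2 N{\left(3,-3 \right)}\right) = \left(\left(-3 + 13 + 10\right) + \frac{1}{123 - 43}\right) \left(-6 + 2 \left(18 + 30 \cdot 3\right)\right) = \left(20 + \frac{1}{80}\right) \left(-6 + 2 \left(18 + 90\right)\right) = \left(20 + \frac{1}{80}\right) \left(-6 + 2 \cdot 108\right) = \frac{1601 \left(-6 + 216\right)}{80} = \frac{1601}{80} \cdot 210 = \frac{33621}{8}$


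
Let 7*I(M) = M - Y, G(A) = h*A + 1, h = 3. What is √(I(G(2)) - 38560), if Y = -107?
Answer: I*√1888642/7 ≈ 196.33*I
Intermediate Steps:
G(A) = 1 + 3*A (G(A) = 3*A + 1 = 1 + 3*A)
I(M) = 107/7 + M/7 (I(M) = (M - 1*(-107))/7 = (M + 107)/7 = (107 + M)/7 = 107/7 + M/7)
√(I(G(2)) - 38560) = √((107/7 + (1 + 3*2)/7) - 38560) = √((107/7 + (1 + 6)/7) - 38560) = √((107/7 + (⅐)*7) - 38560) = √((107/7 + 1) - 38560) = √(114/7 - 38560) = √(-269806/7) = I*√1888642/7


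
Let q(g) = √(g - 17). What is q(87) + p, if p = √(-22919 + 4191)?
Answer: √70 + 2*I*√4682 ≈ 8.3666 + 136.85*I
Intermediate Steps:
p = 2*I*√4682 (p = √(-18728) = 2*I*√4682 ≈ 136.85*I)
q(g) = √(-17 + g)
q(87) + p = √(-17 + 87) + 2*I*√4682 = √70 + 2*I*√4682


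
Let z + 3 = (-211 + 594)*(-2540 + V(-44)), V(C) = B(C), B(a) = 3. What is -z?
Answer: 971674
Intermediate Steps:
V(C) = 3
z = -971674 (z = -3 + (-211 + 594)*(-2540 + 3) = -3 + 383*(-2537) = -3 - 971671 = -971674)
-z = -1*(-971674) = 971674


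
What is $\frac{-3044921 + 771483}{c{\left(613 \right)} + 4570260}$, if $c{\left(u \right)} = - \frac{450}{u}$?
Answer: $- \frac{696808747}{1400784465} \approx -0.49744$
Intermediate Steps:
$\frac{-3044921 + 771483}{c{\left(613 \right)} + 4570260} = \frac{-3044921 + 771483}{- \frac{450}{613} + 4570260} = - \frac{2273438}{\left(-450\right) \frac{1}{613} + 4570260} = - \frac{2273438}{- \frac{450}{613} + 4570260} = - \frac{2273438}{\frac{2801568930}{613}} = \left(-2273438\right) \frac{613}{2801568930} = - \frac{696808747}{1400784465}$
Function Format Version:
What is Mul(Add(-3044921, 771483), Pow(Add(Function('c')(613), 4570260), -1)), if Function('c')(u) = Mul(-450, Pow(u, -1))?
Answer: Rational(-696808747, 1400784465) ≈ -0.49744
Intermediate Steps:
Mul(Add(-3044921, 771483), Pow(Add(Function('c')(613), 4570260), -1)) = Mul(Add(-3044921, 771483), Pow(Add(Mul(-450, Pow(613, -1)), 4570260), -1)) = Mul(-2273438, Pow(Add(Mul(-450, Rational(1, 613)), 4570260), -1)) = Mul(-2273438, Pow(Add(Rational(-450, 613), 4570260), -1)) = Mul(-2273438, Pow(Rational(2801568930, 613), -1)) = Mul(-2273438, Rational(613, 2801568930)) = Rational(-696808747, 1400784465)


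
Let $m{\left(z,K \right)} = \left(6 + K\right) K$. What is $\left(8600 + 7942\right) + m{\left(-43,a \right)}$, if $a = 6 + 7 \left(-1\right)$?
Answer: $16537$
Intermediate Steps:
$a = -1$ ($a = 6 - 7 = -1$)
$m{\left(z,K \right)} = K \left(6 + K\right)$
$\left(8600 + 7942\right) + m{\left(-43,a \right)} = \left(8600 + 7942\right) - \left(6 - 1\right) = 16542 - 5 = 16537$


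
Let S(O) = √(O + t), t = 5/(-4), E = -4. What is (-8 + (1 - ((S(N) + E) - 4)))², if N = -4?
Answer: (2 - I*√21)²/4 ≈ -4.25 - 4.5826*I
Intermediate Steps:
t = -5/4 (t = 5*(-¼) = -5/4 ≈ -1.2500)
S(O) = √(-5/4 + O) (S(O) = √(O - 5/4) = √(-5/4 + O))
(-8 + (1 - ((S(N) + E) - 4)))² = (-8 + (1 - ((√(-5 + 4*(-4))/2 - 4) - 4)))² = (-8 + (1 - ((√(-5 - 16)/2 - 4) - 4)))² = (-8 + (1 - ((√(-21)/2 - 4) - 4)))² = (-8 + (1 - (((I*√21)/2 - 4) - 4)))² = (-8 + (1 - ((I*√21/2 - 4) - 4)))² = (-8 + (1 - ((-4 + I*√21/2) - 4)))² = (-8 + (1 - (-8 + I*√21/2)))² = (-8 + (1 + (8 - I*√21/2)))² = (-8 + (9 - I*√21/2))² = (1 - I*√21/2)²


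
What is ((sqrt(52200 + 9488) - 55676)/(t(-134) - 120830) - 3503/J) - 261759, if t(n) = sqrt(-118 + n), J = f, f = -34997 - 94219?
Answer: -1928975445696426667/7369294049472 - 60415*sqrt(15422)/3649972288 - 3*I*sqrt(107954)/3649972288 + 41757*I*sqrt(7)/1824986144 ≈ -2.6176e+5 + 6.0267e-5*I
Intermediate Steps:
f = -129216
J = -129216
((sqrt(52200 + 9488) - 55676)/(t(-134) - 120830) - 3503/J) - 261759 = ((sqrt(52200 + 9488) - 55676)/(sqrt(-118 - 134) - 120830) - 3503/(-129216)) - 261759 = ((sqrt(61688) - 55676)/(sqrt(-252) - 120830) - 3503*(-1/129216)) - 261759 = ((2*sqrt(15422) - 55676)/(6*I*sqrt(7) - 120830) + 3503/129216) - 261759 = ((-55676 + 2*sqrt(15422))/(-120830 + 6*I*sqrt(7)) + 3503/129216) - 261759 = (3503/129216 + (-55676 + 2*sqrt(15422))/(-120830 + 6*I*sqrt(7))) - 261759 = -33823447441/129216 + (-55676 + 2*sqrt(15422))/(-120830 + 6*I*sqrt(7))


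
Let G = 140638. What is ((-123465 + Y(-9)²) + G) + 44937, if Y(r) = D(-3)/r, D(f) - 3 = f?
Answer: 62110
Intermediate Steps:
D(f) = 3 + f
Y(r) = 0 (Y(r) = (3 - 3)/r = 0/r = 0)
((-123465 + Y(-9)²) + G) + 44937 = ((-123465 + 0²) + 140638) + 44937 = ((-123465 + 0) + 140638) + 44937 = (-123465 + 140638) + 44937 = 17173 + 44937 = 62110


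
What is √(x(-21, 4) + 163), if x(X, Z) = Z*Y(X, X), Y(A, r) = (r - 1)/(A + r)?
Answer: √72807/21 ≈ 12.849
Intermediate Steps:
Y(A, r) = (-1 + r)/(A + r)
x(X, Z) = Z*(-1 + X)/(2*X) (x(X, Z) = Z*((-1 + X)/(X + X)) = Z*((-1 + X)/((2*X))) = Z*((1/(2*X))*(-1 + X)) = Z*((-1 + X)/(2*X)) = Z*(-1 + X)/(2*X))
√(x(-21, 4) + 163) = √((½)*4*(-1 - 21)/(-21) + 163) = √((½)*4*(-1/21)*(-22) + 163) = √(44/21 + 163) = √(3467/21) = √72807/21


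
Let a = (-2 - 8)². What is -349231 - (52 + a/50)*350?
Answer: -368131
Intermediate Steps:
a = 100 (a = (-10)² = 100)
-349231 - (52 + a/50)*350 = -349231 - (52 + 100/50)*350 = -349231 - (52 + 100*(1/50))*350 = -349231 - (52 + 2)*350 = -349231 - 54*350 = -349231 - 1*18900 = -349231 - 18900 = -368131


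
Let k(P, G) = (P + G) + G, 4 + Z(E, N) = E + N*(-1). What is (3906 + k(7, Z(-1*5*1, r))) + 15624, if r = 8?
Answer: 19503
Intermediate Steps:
Z(E, N) = -4 + E - N (Z(E, N) = -4 + (E + N*(-1)) = -4 + (E - N) = -4 + E - N)
k(P, G) = P + 2*G (k(P, G) = (G + P) + G = P + 2*G)
(3906 + k(7, Z(-1*5*1, r))) + 15624 = (3906 + (7 + 2*(-4 - 1*5*1 - 1*8))) + 15624 = (3906 + (7 + 2*(-4 - 5*1 - 8))) + 15624 = (3906 + (7 + 2*(-4 - 5 - 8))) + 15624 = (3906 + (7 + 2*(-17))) + 15624 = (3906 + (7 - 34)) + 15624 = (3906 - 27) + 15624 = 3879 + 15624 = 19503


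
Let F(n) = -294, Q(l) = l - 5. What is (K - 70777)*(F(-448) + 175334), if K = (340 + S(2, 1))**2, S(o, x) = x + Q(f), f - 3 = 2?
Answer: 7965020160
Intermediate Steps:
f = 5 (f = 3 + 2 = 5)
Q(l) = -5 + l
S(o, x) = x (S(o, x) = x + (-5 + 5) = x + 0 = x)
K = 116281 (K = (340 + 1)**2 = 341**2 = 116281)
(K - 70777)*(F(-448) + 175334) = (116281 - 70777)*(-294 + 175334) = 45504*175040 = 7965020160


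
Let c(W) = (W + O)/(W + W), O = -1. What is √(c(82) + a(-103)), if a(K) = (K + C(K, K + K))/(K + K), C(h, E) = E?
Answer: √13407/82 ≈ 1.4121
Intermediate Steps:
a(K) = 3/2 (a(K) = (K + (K + K))/(K + K) = (K + 2*K)/((2*K)) = (3*K)*(1/(2*K)) = 3/2)
c(W) = (-1 + W)/(2*W) (c(W) = (W - 1)/(W + W) = (-1 + W)/((2*W)) = (-1 + W)*(1/(2*W)) = (-1 + W)/(2*W))
√(c(82) + a(-103)) = √((½)*(-1 + 82)/82 + 3/2) = √((½)*(1/82)*81 + 3/2) = √(81/164 + 3/2) = √(327/164) = √13407/82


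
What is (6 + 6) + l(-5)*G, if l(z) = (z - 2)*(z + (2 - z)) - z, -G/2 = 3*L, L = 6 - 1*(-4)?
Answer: 552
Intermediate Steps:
L = 10 (L = 6 + 4 = 10)
G = -60 (G = -6*10 = -2*30 = -60)
l(z) = -4 + z (l(z) = (-2 + z)*2 - z = (-4 + 2*z) - z = -4 + z)
(6 + 6) + l(-5)*G = (6 + 6) + (-4 - 5)*(-60) = 12 - 9*(-60) = 12 + 540 = 552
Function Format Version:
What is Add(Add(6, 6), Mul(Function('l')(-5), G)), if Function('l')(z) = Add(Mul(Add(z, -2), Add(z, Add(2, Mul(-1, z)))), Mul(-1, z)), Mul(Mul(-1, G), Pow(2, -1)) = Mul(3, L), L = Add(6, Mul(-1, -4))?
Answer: 552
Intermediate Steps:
L = 10 (L = Add(6, 4) = 10)
G = -60 (G = Mul(-2, Mul(3, 10)) = Mul(-2, 30) = -60)
Function('l')(z) = Add(-4, z) (Function('l')(z) = Add(Mul(Add(-2, z), 2), Mul(-1, z)) = Add(Add(-4, Mul(2, z)), Mul(-1, z)) = Add(-4, z))
Add(Add(6, 6), Mul(Function('l')(-5), G)) = Add(Add(6, 6), Mul(Add(-4, -5), -60)) = Add(12, Mul(-9, -60)) = Add(12, 540) = 552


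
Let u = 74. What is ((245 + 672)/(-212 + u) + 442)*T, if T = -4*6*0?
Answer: 0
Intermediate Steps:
T = 0 (T = -24*0 = 0)
((245 + 672)/(-212 + u) + 442)*T = ((245 + 672)/(-212 + 74) + 442)*0 = (917/(-138) + 442)*0 = (917*(-1/138) + 442)*0 = (-917/138 + 442)*0 = (60079/138)*0 = 0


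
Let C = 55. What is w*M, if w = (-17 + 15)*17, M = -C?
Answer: 1870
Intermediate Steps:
M = -55 (M = -1*55 = -55)
w = -34 (w = -2*17 = -34)
w*M = -34*(-55) = 1870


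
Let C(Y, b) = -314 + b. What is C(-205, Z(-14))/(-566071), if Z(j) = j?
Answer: 328/566071 ≈ 0.00057943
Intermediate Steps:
C(-205, Z(-14))/(-566071) = (-314 - 14)/(-566071) = -328*(-1/566071) = 328/566071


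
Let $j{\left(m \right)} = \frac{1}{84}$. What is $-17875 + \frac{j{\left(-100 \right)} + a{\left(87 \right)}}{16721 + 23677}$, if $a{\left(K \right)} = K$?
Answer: $- \frac{60657589691}{3393432} \approx -17875.0$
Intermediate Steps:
$j{\left(m \right)} = \frac{1}{84}$
$-17875 + \frac{j{\left(-100 \right)} + a{\left(87 \right)}}{16721 + 23677} = -17875 + \frac{\frac{1}{84} + 87}{16721 + 23677} = -17875 + \frac{7309}{84 \cdot 40398} = -17875 + \frac{7309}{84} \cdot \frac{1}{40398} = -17875 + \frac{7309}{3393432} = - \frac{60657589691}{3393432}$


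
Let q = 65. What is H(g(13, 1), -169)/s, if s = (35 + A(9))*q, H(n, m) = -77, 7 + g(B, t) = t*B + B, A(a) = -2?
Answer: -7/195 ≈ -0.035897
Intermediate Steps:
g(B, t) = -7 + B + B*t (g(B, t) = -7 + (t*B + B) = -7 + (B*t + B) = -7 + (B + B*t) = -7 + B + B*t)
s = 2145 (s = (35 - 2)*65 = 33*65 = 2145)
H(g(13, 1), -169)/s = -77/2145 = -77*1/2145 = -7/195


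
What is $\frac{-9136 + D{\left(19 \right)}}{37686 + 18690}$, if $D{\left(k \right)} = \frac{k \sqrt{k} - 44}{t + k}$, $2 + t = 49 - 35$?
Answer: $- \frac{23605}{145638} + \frac{19 \sqrt{19}}{1747656} \approx -0.16203$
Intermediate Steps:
$t = 12$ ($t = -2 + \left(49 - 35\right) = -2 + 14 = 12$)
$D{\left(k \right)} = \frac{-44 + k^{\frac{3}{2}}}{12 + k}$ ($D{\left(k \right)} = \frac{k \sqrt{k} - 44}{12 + k} = \frac{k^{\frac{3}{2}} - 44}{12 + k} = \frac{-44 + k^{\frac{3}{2}}}{12 + k}$)
$\frac{-9136 + D{\left(19 \right)}}{37686 + 18690} = \frac{-9136 + \frac{-44 + 19^{\frac{3}{2}}}{12 + 19}}{37686 + 18690} = \frac{-9136 + \frac{-44 + 19 \sqrt{19}}{31}}{56376} = \left(-9136 + \frac{-44 + 19 \sqrt{19}}{31}\right) \frac{1}{56376} = \left(-9136 - \left(\frac{44}{31} - \frac{19 \sqrt{19}}{31}\right)\right) \frac{1}{56376} = \left(- \frac{283260}{31} + \frac{19 \sqrt{19}}{31}\right) \frac{1}{56376} = - \frac{23605}{145638} + \frac{19 \sqrt{19}}{1747656}$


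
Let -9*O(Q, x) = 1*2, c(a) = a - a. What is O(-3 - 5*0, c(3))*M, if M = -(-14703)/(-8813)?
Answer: 9802/26439 ≈ 0.37074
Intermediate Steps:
c(a) = 0
M = -14703/8813 (M = -(-14703)*(-1)/8813 = -1*14703/8813 = -14703/8813 ≈ -1.6683)
O(Q, x) = -2/9
O(-3 - 5*0, c(3))*M = -2/9*(-14703/8813) = 9802/26439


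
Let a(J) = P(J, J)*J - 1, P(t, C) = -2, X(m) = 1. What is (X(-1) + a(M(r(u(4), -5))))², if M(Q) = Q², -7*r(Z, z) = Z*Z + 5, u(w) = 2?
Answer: 26244/2401 ≈ 10.930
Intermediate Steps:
r(Z, z) = -5/7 - Z²/7 (r(Z, z) = -(Z*Z + 5)/7 = -(Z² + 5)/7 = -(5 + Z²)/7 = -5/7 - Z²/7)
a(J) = -1 - 2*J (a(J) = -2*J - 1 = -1 - 2*J)
(X(-1) + a(M(r(u(4), -5))))² = (1 + (-1 - 2*(-5/7 - ⅐*2²)²))² = (1 + (-1 - 2*(-5/7 - ⅐*4)²))² = (1 + (-1 - 2*(-5/7 - 4/7)²))² = (1 + (-1 - 2*(-9/7)²))² = (1 + (-1 - 2*81/49))² = (1 + (-1 - 162/49))² = (1 - 211/49)² = (-162/49)² = 26244/2401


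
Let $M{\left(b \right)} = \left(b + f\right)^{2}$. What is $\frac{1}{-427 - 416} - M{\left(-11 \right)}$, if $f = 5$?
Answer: $- \frac{30349}{843} \approx -36.001$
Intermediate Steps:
$M{\left(b \right)} = \left(5 + b\right)^{2}$ ($M{\left(b \right)} = \left(b + 5\right)^{2} = \left(5 + b\right)^{2}$)
$\frac{1}{-427 - 416} - M{\left(-11 \right)} = \frac{1}{-427 - 416} - \left(5 - 11\right)^{2} = \frac{1}{-843} - \left(-6\right)^{2} = - \frac{1}{843} - 36 = - \frac{30349}{843}$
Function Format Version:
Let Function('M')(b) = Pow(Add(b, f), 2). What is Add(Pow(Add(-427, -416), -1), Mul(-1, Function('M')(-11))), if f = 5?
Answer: Rational(-30349, 843) ≈ -36.001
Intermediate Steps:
Function('M')(b) = Pow(Add(5, b), 2) (Function('M')(b) = Pow(Add(b, 5), 2) = Pow(Add(5, b), 2))
Add(Pow(Add(-427, -416), -1), Mul(-1, Function('M')(-11))) = Add(Pow(Add(-427, -416), -1), Mul(-1, Pow(Add(5, -11), 2))) = Add(Pow(-843, -1), Mul(-1, Pow(-6, 2))) = Add(Rational(-1, 843), Mul(-1, 36)) = Add(Rational(-1, 843), -36) = Rational(-30349, 843)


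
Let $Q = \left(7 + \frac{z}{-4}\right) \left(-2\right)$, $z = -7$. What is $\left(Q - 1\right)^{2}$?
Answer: $\frac{1369}{4} \approx 342.25$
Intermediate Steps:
$Q = - \frac{35}{2}$ ($Q = \left(7 - \frac{7}{-4}\right) \left(-2\right) = \left(7 - - \frac{7}{4}\right) \left(-2\right) = \left(7 + \frac{7}{4}\right) \left(-2\right) = \frac{35}{4} \left(-2\right) = - \frac{35}{2} \approx -17.5$)
$\left(Q - 1\right)^{2} = \left(- \frac{35}{2} - 1\right)^{2} = \left(- \frac{37}{2}\right)^{2} = \frac{1369}{4}$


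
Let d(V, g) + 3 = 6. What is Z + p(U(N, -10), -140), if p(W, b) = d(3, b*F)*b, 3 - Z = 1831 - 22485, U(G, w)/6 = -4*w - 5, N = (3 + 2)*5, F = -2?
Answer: 20237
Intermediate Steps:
N = 25 (N = 5*5 = 25)
U(G, w) = -30 - 24*w (U(G, w) = 6*(-4*w - 5) = 6*(-5 - 4*w) = -30 - 24*w)
Z = 20657 (Z = 3 - (1831 - 22485) = 3 - 1*(-20654) = 3 + 20654 = 20657)
d(V, g) = 3 (d(V, g) = -3 + 6 = 3)
p(W, b) = 3*b
Z + p(U(N, -10), -140) = 20657 + 3*(-140) = 20657 - 420 = 20237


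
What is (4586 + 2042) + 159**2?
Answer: 31909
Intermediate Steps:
(4586 + 2042) + 159**2 = 6628 + 25281 = 31909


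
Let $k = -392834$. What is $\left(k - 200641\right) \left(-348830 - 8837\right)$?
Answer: $212266422825$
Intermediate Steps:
$\left(k - 200641\right) \left(-348830 - 8837\right) = \left(-392834 - 200641\right) \left(-348830 - 8837\right) = \left(-593475\right) \left(-357667\right) = 212266422825$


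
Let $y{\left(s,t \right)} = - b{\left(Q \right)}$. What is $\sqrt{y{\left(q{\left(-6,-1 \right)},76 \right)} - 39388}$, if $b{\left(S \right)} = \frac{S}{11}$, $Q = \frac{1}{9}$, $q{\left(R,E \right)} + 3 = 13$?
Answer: $\frac{i \sqrt{42893543}}{33} \approx 198.46 i$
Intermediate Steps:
$q{\left(R,E \right)} = 10$ ($q{\left(R,E \right)} = -3 + 13 = 10$)
$Q = \frac{1}{9} \approx 0.11111$
$b{\left(S \right)} = \frac{S}{11}$ ($b{\left(S \right)} = S \frac{1}{11} = \frac{S}{11}$)
$y{\left(s,t \right)} = - \frac{1}{99}$ ($y{\left(s,t \right)} = - \frac{1}{11 \cdot 9} = \left(-1\right) \frac{1}{99} = - \frac{1}{99}$)
$\sqrt{y{\left(q{\left(-6,-1 \right)},76 \right)} - 39388} = \sqrt{- \frac{1}{99} - 39388} = \sqrt{- \frac{3899413}{99}} = \frac{i \sqrt{42893543}}{33}$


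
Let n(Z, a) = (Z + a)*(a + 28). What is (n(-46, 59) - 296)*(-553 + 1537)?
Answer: 821640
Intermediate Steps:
n(Z, a) = (28 + a)*(Z + a) (n(Z, a) = (Z + a)*(28 + a) = (28 + a)*(Z + a))
(n(-46, 59) - 296)*(-553 + 1537) = ((59² + 28*(-46) + 28*59 - 46*59) - 296)*(-553 + 1537) = ((3481 - 1288 + 1652 - 2714) - 296)*984 = (1131 - 296)*984 = 835*984 = 821640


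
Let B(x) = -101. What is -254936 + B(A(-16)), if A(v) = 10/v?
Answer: -255037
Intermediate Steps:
-254936 + B(A(-16)) = -254936 - 101 = -255037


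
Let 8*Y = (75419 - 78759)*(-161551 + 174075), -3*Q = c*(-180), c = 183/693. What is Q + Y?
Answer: -402614070/77 ≈ -5.2288e+6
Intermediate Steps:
c = 61/231 (c = 183*(1/693) = 61/231 ≈ 0.26407)
Q = 1220/77 (Q = -61*(-180)/693 = -⅓*(-3660/77) = 1220/77 ≈ 15.844)
Y = -5228770 (Y = ((75419 - 78759)*(-161551 + 174075))/8 = (-3340*12524)/8 = (⅛)*(-41830160) = -5228770)
Q + Y = 1220/77 - 5228770 = -402614070/77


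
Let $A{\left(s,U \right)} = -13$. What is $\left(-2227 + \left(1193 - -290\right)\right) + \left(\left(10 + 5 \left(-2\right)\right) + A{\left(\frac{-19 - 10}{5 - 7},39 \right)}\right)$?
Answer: $-757$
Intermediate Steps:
$\left(-2227 + \left(1193 - -290\right)\right) + \left(\left(10 + 5 \left(-2\right)\right) + A{\left(\frac{-19 - 10}{5 - 7},39 \right)}\right) = \left(-2227 + \left(1193 - -290\right)\right) + \left(\left(10 + 5 \left(-2\right)\right) - 13\right) = \left(-2227 + \left(1193 + 290\right)\right) + \left(\left(10 - 10\right) - 13\right) = \left(-2227 + 1483\right) + \left(0 - 13\right) = -744 - 13 = -757$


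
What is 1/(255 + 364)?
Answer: 1/619 ≈ 0.0016155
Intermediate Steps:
1/(255 + 364) = 1/619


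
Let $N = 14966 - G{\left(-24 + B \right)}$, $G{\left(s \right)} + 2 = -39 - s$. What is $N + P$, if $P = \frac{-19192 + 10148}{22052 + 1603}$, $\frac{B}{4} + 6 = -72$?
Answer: $\frac{18264919}{1245} \approx 14671.0$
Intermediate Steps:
$B = -312$ ($B = -24 + 4 \left(-72\right) = -24 - 288 = -312$)
$P = - \frac{476}{1245}$ ($P = - \frac{9044}{23655} = \left(-9044\right) \frac{1}{23655} = - \frac{476}{1245} \approx -0.38233$)
$G{\left(s \right)} = -41 - s$ ($G{\left(s \right)} = -2 - \left(39 + s\right) = -41 - s$)
$N = 14671$ ($N = 14966 - \left(-41 - \left(-24 - 312\right)\right) = 14966 - \left(-41 - -336\right) = 14966 - \left(-41 + 336\right) = 14966 - 295 = 14671$)
$N + P = 14671 - \frac{476}{1245} = \frac{18264919}{1245}$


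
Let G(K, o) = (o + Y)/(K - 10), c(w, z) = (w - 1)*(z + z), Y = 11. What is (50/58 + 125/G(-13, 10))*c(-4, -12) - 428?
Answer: -3400884/203 ≈ -16753.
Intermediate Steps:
c(w, z) = 2*z*(-1 + w) (c(w, z) = (-1 + w)*(2*z) = 2*z*(-1 + w))
G(K, o) = (11 + o)/(-10 + K) (G(K, o) = (o + 11)/(K - 10) = (11 + o)/(-10 + K))
(50/58 + 125/G(-13, 10))*c(-4, -12) - 428 = (50/58 + 125/(((11 + 10)/(-10 - 13))))*(2*(-12)*(-1 - 4)) - 428 = (50*(1/58) + 125/((21/(-23))))*(2*(-12)*(-5)) - 428 = (25/29 + 125/((-1/23*21)))*120 - 428 = (25/29 + 125/(-21/23))*120 - 428 = (25/29 + 125*(-23/21))*120 - 428 = (25/29 - 2875/21)*120 - 428 = -82850/609*120 - 428 = -3314000/203 - 428 = -3400884/203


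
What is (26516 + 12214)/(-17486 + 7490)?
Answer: -6455/1666 ≈ -3.8745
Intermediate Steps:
(26516 + 12214)/(-17486 + 7490) = 38730/(-9996) = 38730*(-1/9996) = -6455/1666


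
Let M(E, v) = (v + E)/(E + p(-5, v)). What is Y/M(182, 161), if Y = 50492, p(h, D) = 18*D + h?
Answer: 155262900/343 ≈ 4.5266e+5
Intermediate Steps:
p(h, D) = h + 18*D
M(E, v) = (E + v)/(-5 + E + 18*v) (M(E, v) = (v + E)/(E + (-5 + 18*v)) = (E + v)/(-5 + E + 18*v))
Y/M(182, 161) = 50492/(((182 + 161)/(-5 + 182 + 18*161))) = 50492/((343/(-5 + 182 + 2898))) = 50492/((343/3075)) = 50492/(((1/3075)*343)) = 50492/(343/3075) = 50492*(3075/343) = 155262900/343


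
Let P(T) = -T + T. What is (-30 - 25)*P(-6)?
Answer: 0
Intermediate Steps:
P(T) = 0
(-30 - 25)*P(-6) = (-30 - 25)*0 = -55*0 = 0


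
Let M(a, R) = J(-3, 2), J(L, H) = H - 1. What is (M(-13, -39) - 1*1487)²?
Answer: 2208196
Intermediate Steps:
J(L, H) = -1 + H
M(a, R) = 1 (M(a, R) = -1 + 2 = 1)
(M(-13, -39) - 1*1487)² = (1 - 1*1487)² = (1 - 1487)² = (-1486)² = 2208196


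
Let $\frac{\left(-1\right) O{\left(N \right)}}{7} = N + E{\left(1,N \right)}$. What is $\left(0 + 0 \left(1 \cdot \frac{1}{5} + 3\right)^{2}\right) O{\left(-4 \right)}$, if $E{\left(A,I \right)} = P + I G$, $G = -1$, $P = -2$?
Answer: $0$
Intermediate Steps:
$E{\left(A,I \right)} = -2 - I$ ($E{\left(A,I \right)} = -2 + I \left(-1\right) = -2 - I$)
$O{\left(N \right)} = 14$ ($O{\left(N \right)} = - 7 \left(N - \left(2 + N\right)\right) = \left(-7\right) \left(-2\right) = 14$)
$\left(0 + 0 \left(1 \cdot \frac{1}{5} + 3\right)^{2}\right) O{\left(-4 \right)} = \left(0 + 0 \left(1 \cdot \frac{1}{5} + 3\right)^{2}\right) 14 = \left(0 + 0 \left(\frac{1}{5} + 3\right)^{2}\right) 14 = \left(0 + 0 \left(\frac{16}{5}\right)^{2}\right) 14 = \left(0 + 0 \cdot \frac{256}{25}\right) 14 = \left(0 + 0\right) 14 = 0 \cdot 14 = 0$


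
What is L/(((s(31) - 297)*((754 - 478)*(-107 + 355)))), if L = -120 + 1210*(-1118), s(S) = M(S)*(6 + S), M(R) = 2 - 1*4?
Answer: 338225/6348552 ≈ 0.053276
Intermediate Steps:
M(R) = -2 (M(R) = 2 - 4 = -2)
s(S) = -12 - 2*S (s(S) = -2*(6 + S) = -12 - 2*S)
L = -1352900 (L = -120 - 1352780 = -1352900)
L/(((s(31) - 297)*((754 - 478)*(-107 + 355)))) = -1352900*1/((-107 + 355)*(754 - 478)*((-12 - 2*31) - 297)) = -1352900*1/(68448*((-12 - 62) - 297)) = -1352900*1/(68448*(-74 - 297)) = -1352900/((-371*68448)) = -1352900/(-25394208) = -1352900*(-1/25394208) = 338225/6348552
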